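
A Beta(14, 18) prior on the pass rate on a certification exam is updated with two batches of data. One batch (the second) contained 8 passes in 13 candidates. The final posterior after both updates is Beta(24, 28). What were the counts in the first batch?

Sequential conjugate updates are equivalent to a single update on the pooled data, so total successes = posterior α − prior α and total failures = posterior β − prior β.
Total across both batches: 24−14=10 passes, 28−18=10 failures.
Subtract the second batch: 10−8=2 passes and 10−5=5 failures.

2 passes and 5 failures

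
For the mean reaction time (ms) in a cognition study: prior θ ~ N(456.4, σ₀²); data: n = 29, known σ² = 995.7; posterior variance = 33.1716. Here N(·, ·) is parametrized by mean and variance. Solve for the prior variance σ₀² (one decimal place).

σ₀² = 979.4

Posterior precision equals prior precision plus data precision: 1/σ_n² = 1/σ₀² + n/σ².
So 1/σ₀² = 1/33.1716 − 29/995.7 = 0.030146 − 0.029125 = 0.001021.
Hence σ₀² = 1/0.001021 ≈ 979.4.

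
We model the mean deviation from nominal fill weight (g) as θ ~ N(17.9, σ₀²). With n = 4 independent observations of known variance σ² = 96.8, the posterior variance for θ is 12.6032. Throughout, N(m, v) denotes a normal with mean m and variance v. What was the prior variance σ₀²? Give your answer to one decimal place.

σ₀² = 26.3

Posterior precision equals prior precision plus data precision: 1/σ_n² = 1/σ₀² + n/σ².
So 1/σ₀² = 1/12.6032 − 4/96.8 = 0.079345 − 0.041322 = 0.038023.
Hence σ₀² = 1/0.038023 ≈ 26.3.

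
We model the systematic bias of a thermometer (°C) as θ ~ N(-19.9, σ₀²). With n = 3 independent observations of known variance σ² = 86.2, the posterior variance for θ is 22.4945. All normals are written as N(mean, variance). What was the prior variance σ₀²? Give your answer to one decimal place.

σ₀² = 103.6

For the Normal–Normal model with known σ², precisions add: τ_n = τ₀ + n/σ².
So 1/σ₀² = 1/22.4945 − 3/86.2 = 0.044455 − 0.034803 = 0.009652.
Hence σ₀² = 1/0.009652 ≈ 103.6.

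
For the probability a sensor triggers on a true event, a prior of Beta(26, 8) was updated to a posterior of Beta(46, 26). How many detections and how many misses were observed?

20 detections and 18 misses

Beta is conjugate to the binomial likelihood: posterior = Beta(a+s, b+f).
Match parameters: s=46−26=20, f=26−8=18.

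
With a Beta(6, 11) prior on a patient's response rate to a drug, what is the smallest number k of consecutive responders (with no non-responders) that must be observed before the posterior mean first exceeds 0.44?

After k responders and 0 non-responders the posterior is Beta(6+k, 11), with mean (6+k)/(6+11+k).
Set (6+k)/(17+k) > 0.44 and solve: k > (0.44·17 − 6)/(1 − 0.44) = 2.643.
The smallest integer exceeding 2.643 is 3.

k = 3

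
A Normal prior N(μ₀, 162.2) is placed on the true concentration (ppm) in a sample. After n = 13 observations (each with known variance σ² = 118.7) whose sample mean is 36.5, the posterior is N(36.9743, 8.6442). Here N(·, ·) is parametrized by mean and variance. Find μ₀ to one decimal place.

The posterior mean is a precision-weighted average: μ_n = (τ₀μ₀ + τ_data·x̄)/(τ₀+τ_data), with τ₀=1/σ₀² and τ_data=n/σ².
Here τ₀ = 1/162.2 = 0.006165 and τ_data = 13/118.7 = 0.109520, so τ_n = 0.115685.
Rearranging for μ₀: μ₀ = (μ_n·τ_n − τ_data·x̄)/τ₀ = (36.9743·0.115685 − 0.109520·36.5) / 0.006165 = 0.279892/0.006165 ≈ 45.4.

μ₀ = 45.4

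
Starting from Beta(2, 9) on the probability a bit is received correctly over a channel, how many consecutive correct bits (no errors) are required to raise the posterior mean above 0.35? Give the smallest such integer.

k = 3

After k correct bits and 0 errors the posterior is Beta(2+k, 9), with mean (2+k)/(2+9+k).
Set (2+k)/(11+k) > 0.35 and solve: k > (0.35·11 − 2)/(1 − 0.35) = 2.846.
The smallest integer exceeding 2.846 is 3.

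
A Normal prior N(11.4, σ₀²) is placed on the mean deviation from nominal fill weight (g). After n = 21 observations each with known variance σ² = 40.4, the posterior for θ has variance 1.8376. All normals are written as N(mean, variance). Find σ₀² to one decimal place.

For the Normal–Normal model with known σ², precisions add: τ_n = τ₀ + n/σ².
So 1/σ₀² = 1/1.8376 − 21/40.4 = 0.544188 − 0.519802 = 0.024386.
Hence σ₀² = 1/0.024386 ≈ 41.0.

σ₀² = 41.0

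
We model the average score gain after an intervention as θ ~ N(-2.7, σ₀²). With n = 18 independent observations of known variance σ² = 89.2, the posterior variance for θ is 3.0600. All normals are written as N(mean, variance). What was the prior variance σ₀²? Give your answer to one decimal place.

σ₀² = 8.0

Posterior precision equals prior precision plus data precision: 1/σ_n² = 1/σ₀² + n/σ².
So 1/σ₀² = 1/3.0600 − 18/89.2 = 0.326797 − 0.201794 = 0.125003.
Hence σ₀² = 1/0.125003 ≈ 8.0.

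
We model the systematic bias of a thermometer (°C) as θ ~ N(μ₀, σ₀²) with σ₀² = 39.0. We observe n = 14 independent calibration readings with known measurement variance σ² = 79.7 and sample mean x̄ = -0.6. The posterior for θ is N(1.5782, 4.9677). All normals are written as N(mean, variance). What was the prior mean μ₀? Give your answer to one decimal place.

μ₀ = 16.5

With known observation variance, the Normal–Normal posterior has precision τ_n = τ₀ + n/σ² and mean μ_n = (τ₀μ₀ + (n/σ²)x̄)/τ_n.
Here τ₀ = 1/39.0 = 0.025641 and τ_data = 14/79.7 = 0.175659, so τ_n = 0.201300.
Rearranging for μ₀: μ₀ = (μ_n·τ_n − τ_data·x̄)/τ₀ = (1.5782·0.201300 − 0.175659·-0.6) / 0.025641 = 0.423087/0.025641 ≈ 16.5.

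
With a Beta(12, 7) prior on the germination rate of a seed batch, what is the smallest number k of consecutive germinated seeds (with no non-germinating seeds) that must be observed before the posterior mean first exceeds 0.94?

After k germinated seeds and 0 non-germinating seeds the posterior is Beta(12+k, 7), with mean (12+k)/(12+7+k).
Set (12+k)/(19+k) > 0.94 and solve: k > (0.94·19 − 12)/(1 − 0.94) = 97.667.
The smallest integer exceeding 97.667 is 98.

k = 98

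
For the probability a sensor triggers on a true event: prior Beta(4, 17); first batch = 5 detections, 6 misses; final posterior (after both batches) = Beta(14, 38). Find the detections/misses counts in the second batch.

5 detections and 15 misses

Because Beta–binomial updating is additive in the counts, the combined data contributed (α_post−α_prior, β_post−β_prior) successes and failures.
Total across both batches: 14−4=10 detections, 38−17=21 misses.
Subtract the first batch: 10−5=5 detections and 21−6=15 misses.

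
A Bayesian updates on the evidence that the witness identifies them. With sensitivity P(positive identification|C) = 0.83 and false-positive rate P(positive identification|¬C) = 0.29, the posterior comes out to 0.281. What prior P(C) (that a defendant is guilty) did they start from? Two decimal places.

In odds form, posterior odds = prior odds × likelihood ratio, so prior odds = posterior odds ÷ LR.
Posterior odds = 0.281/(1−0.281) = 0.3908. LR = 0.83/0.29 = 2.8621.
Prior odds = 0.3908/2.8621 = 0.1365, so P(C) = 0.1365/(1+0.1365) ≈ 0.12.

P(C) = 0.12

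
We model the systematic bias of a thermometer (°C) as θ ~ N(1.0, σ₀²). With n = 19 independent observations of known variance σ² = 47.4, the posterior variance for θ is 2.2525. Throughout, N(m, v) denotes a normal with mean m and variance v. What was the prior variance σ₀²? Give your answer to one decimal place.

For the Normal–Normal model with known σ², precisions add: τ_n = τ₀ + n/σ².
So 1/σ₀² = 1/2.2525 − 19/47.4 = 0.443951 − 0.400844 = 0.043107.
Hence σ₀² = 1/0.043107 ≈ 23.2.

σ₀² = 23.2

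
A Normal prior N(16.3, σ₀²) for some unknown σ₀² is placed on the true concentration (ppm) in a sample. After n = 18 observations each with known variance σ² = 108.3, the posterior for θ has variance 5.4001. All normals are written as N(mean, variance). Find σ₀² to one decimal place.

σ₀² = 52.7

Posterior precision equals prior precision plus data precision: 1/σ_n² = 1/σ₀² + n/σ².
So 1/σ₀² = 1/5.4001 − 18/108.3 = 0.185182 − 0.166205 = 0.018977.
Hence σ₀² = 1/0.018977 ≈ 52.7.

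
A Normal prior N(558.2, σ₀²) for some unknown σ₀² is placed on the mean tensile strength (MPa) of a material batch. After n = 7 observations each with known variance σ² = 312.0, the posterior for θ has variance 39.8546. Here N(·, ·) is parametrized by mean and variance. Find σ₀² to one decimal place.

Posterior precision equals prior precision plus data precision: 1/σ_n² = 1/σ₀² + n/σ².
So 1/σ₀² = 1/39.8546 − 7/312.0 = 0.025091 − 0.022436 = 0.002655.
Hence σ₀² = 1/0.002655 ≈ 376.6.

σ₀² = 376.6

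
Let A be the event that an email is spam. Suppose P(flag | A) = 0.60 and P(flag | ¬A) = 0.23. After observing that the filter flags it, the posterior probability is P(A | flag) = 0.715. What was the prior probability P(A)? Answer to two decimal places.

P(A) = 0.49

In odds form, posterior odds = prior odds × likelihood ratio, so prior odds = posterior odds ÷ LR.
Posterior odds = 0.715/(1−0.715) = 2.5088. LR = 0.60/0.23 = 2.6087.
Prior odds = 2.5088/2.6087 = 0.9617, so P(A) = 0.9617/(1+0.9617) ≈ 0.49.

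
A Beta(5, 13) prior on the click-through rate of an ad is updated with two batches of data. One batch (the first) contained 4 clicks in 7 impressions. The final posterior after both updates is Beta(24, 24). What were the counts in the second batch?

Because Beta–binomial updating is additive in the counts, the combined data contributed (α_post−α_prior, β_post−β_prior) successes and failures.
Total across both batches: 24−5=19 clicks, 24−13=11 non-clicks.
Subtract the first batch: 19−4=15 clicks and 11−3=8 non-clicks.

15 clicks and 8 non-clicks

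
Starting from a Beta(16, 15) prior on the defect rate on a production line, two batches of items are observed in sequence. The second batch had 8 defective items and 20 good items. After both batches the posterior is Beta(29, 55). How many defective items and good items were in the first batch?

5 defective items and 20 good items

Sequential conjugate updates are equivalent to a single update on the pooled data, so total successes = posterior α − prior α and total failures = posterior β − prior β.
Total across both batches: 29−16=13 defective items, 55−15=40 good items.
Subtract the second batch: 13−8=5 defective items and 40−20=20 good items.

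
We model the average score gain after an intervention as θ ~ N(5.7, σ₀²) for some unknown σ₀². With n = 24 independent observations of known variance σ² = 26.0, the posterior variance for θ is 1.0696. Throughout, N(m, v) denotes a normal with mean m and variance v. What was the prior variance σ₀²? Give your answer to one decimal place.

For the Normal–Normal model with known σ², precisions add: τ_n = τ₀ + n/σ².
So 1/σ₀² = 1/1.0696 − 24/26.0 = 0.934929 − 0.923077 = 0.011852.
Hence σ₀² = 1/0.011852 ≈ 84.4.

σ₀² = 84.4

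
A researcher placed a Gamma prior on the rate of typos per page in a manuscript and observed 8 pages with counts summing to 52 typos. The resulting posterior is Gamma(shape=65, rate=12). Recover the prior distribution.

Gamma(shape=13, rate=4)

A Gamma(α, β) prior (rate parametrization) on a Poisson rate with n observations summing to S gives posterior Gamma(α+S, β+n).
So α = 65 − 52 = 13 and β = 12 − 8 = 4.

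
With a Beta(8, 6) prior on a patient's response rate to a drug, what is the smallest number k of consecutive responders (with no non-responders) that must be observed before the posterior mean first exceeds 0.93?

k = 72

After k responders and 0 non-responders the posterior is Beta(8+k, 6), with mean (8+k)/(8+6+k).
Set (8+k)/(14+k) > 0.93 and solve: k > (0.93·14 − 8)/(1 − 0.93) = 71.714.
The smallest integer exceeding 71.714 is 72.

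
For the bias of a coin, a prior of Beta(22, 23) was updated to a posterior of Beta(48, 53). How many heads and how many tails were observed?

26 heads and 30 tails

A Beta(a, b) prior with s successes and f failures in binomial data gives a Beta(a+s, b+f) posterior.
Match parameters: s=48−22=26, f=53−23=30.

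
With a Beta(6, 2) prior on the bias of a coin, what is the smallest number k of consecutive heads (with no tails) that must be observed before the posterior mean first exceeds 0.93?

After k heads and 0 tails the posterior is Beta(6+k, 2), with mean (6+k)/(6+2+k).
Set (6+k)/(8+k) > 0.93 and solve: k > (0.93·8 − 6)/(1 − 0.93) = 20.571.
The smallest integer exceeding 20.571 is 21, and checking k=21: (27)/(29) = 0.9310 > 0.93.

k = 21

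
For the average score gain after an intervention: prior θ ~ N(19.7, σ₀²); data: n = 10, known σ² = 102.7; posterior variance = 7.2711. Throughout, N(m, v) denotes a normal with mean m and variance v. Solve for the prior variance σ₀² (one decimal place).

σ₀² = 24.9

Posterior precision equals prior precision plus data precision: 1/σ_n² = 1/σ₀² + n/σ².
So 1/σ₀² = 1/7.2711 − 10/102.7 = 0.137531 − 0.097371 = 0.040160.
Hence σ₀² = 1/0.040160 ≈ 24.9.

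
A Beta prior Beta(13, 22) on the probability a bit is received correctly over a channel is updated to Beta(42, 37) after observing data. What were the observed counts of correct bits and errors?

Beta is conjugate to the binomial likelihood: posterior = Beta(a+s, b+f).
Match parameters: s=42−13=29, f=37−22=15.

29 correct bits and 15 errors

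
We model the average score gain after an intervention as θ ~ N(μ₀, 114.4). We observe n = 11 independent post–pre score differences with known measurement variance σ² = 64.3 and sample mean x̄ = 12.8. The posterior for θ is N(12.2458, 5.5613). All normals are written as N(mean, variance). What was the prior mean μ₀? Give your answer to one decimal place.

With known observation variance, the Normal–Normal posterior has precision τ_n = τ₀ + n/σ² and mean μ_n = (τ₀μ₀ + (n/σ²)x̄)/τ_n.
Here τ₀ = 1/114.4 = 0.008741 and τ_data = 11/64.3 = 0.171073, so τ_n = 0.179814.
Rearranging for μ₀: μ₀ = (μ_n·τ_n − τ_data·x̄)/τ₀ = (12.2458·0.179814 − 0.171073·12.8) / 0.008741 = 0.012232/0.008741 ≈ 1.4.

μ₀ = 1.4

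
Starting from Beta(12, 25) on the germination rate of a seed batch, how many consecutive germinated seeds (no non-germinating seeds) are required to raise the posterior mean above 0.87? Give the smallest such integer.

After k germinated seeds and 0 non-germinating seeds the posterior is Beta(12+k, 25), with mean (12+k)/(12+25+k).
Set (12+k)/(37+k) > 0.87 and solve: k > (0.87·37 − 12)/(1 − 0.87) = 155.308.
The smallest integer exceeding 155.308 is 156.

k = 156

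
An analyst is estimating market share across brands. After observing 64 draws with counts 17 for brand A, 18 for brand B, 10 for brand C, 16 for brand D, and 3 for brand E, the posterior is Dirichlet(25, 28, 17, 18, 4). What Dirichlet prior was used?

For a Dirichlet(α) prior with multinomial counts c, the posterior is Dirichlet(α + c) componentwise.
Subtract each count from the matching posterior parameter: 25−17=8, 28−18=10, 17−10=7, 18−16=2, 4−3=1.

Dirichlet(8, 10, 7, 2, 1)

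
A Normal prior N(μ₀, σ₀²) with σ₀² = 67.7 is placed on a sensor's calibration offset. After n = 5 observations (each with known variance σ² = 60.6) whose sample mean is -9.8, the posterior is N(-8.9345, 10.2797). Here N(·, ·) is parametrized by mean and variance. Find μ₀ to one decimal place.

With known observation variance, the Normal–Normal posterior has precision τ_n = τ₀ + n/σ² and mean μ_n = (τ₀μ₀ + (n/σ²)x̄)/τ_n.
Here τ₀ = 1/67.7 = 0.014771 and τ_data = 5/60.6 = 0.082508, so τ_n = 0.097279.
Rearranging for μ₀: μ₀ = (μ_n·τ_n − τ_data·x̄)/τ₀ = (-8.9345·0.097279 − 0.082508·-9.8) / 0.014771 = -0.060561/0.014771 ≈ -4.1.

μ₀ = -4.1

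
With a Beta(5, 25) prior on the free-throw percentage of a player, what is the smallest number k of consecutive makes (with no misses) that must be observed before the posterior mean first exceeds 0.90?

After k makes and 0 misses the posterior is Beta(5+k, 25), with mean (5+k)/(5+25+k).
Set (5+k)/(30+k) > 0.90 and solve: k > (0.90·30 − 5)/(1 − 0.90) = 220.000.
The smallest integer exceeding 220.000 is 221.

k = 221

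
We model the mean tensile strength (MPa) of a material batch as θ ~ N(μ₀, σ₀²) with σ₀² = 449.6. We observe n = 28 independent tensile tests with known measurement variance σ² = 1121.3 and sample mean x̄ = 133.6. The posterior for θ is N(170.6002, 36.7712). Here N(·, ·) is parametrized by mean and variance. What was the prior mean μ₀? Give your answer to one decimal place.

μ₀ = 586.0

The posterior mean is a precision-weighted average: μ_n = (τ₀μ₀ + τ_data·x̄)/(τ₀+τ_data), with τ₀=1/σ₀² and τ_data=n/σ².
Here τ₀ = 1/449.6 = 0.002224 and τ_data = 28/1121.3 = 0.024971, so τ_n = 0.027195.
Rearranging for μ₀: μ₀ = (μ_n·τ_n − τ_data·x̄)/τ₀ = (170.6002·0.027195 − 0.024971·133.6) / 0.002224 = 1.303347/0.002224 ≈ 586.0.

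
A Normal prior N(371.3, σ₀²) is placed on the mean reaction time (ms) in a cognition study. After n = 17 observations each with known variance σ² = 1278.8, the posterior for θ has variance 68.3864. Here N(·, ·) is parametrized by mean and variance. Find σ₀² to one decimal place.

Posterior precision equals prior precision plus data precision: 1/σ_n² = 1/σ₀² + n/σ².
So 1/σ₀² = 1/68.3864 − 17/1278.8 = 0.014623 − 0.013294 = 0.001329.
Hence σ₀² = 1/0.001329 ≈ 752.4.

σ₀² = 752.4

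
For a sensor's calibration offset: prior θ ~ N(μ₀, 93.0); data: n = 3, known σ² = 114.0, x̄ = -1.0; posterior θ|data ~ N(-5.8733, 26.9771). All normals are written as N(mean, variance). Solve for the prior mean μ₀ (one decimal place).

μ₀ = -17.8

With known observation variance, the Normal–Normal posterior has precision τ_n = τ₀ + n/σ² and mean μ_n = (τ₀μ₀ + (n/σ²)x̄)/τ_n.
Here τ₀ = 1/93.0 = 0.010753 and τ_data = 3/114.0 = 0.026316, so τ_n = 0.037069.
Rearranging for μ₀: μ₀ = (μ_n·τ_n − τ_data·x̄)/τ₀ = (-5.8733·0.037069 − 0.026316·-1.0) / 0.010753 = -0.191401/0.010753 ≈ -17.8.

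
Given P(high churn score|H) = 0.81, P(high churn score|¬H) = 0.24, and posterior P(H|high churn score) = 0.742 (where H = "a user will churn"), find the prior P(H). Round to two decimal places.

P(H) = 0.46

Bayes' rule in odds form gives O(H|E) = O(H)·[P(E|H)/P(E|¬H)], hence O(H) = O(H|E)/LR.
Posterior odds = 0.742/(1−0.742) = 2.8760. LR = 0.81/0.24 = 3.3750.
Prior odds = 2.8760/3.3750 = 0.8521, so P(H) = 0.8521/(1+0.8521) ≈ 0.46.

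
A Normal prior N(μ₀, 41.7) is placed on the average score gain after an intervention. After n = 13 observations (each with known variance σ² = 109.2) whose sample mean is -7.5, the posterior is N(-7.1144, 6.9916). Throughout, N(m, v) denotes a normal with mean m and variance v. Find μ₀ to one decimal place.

With known observation variance, the Normal–Normal posterior has precision τ_n = τ₀ + n/σ² and mean μ_n = (τ₀μ₀ + (n/σ²)x̄)/τ_n.
Here τ₀ = 1/41.7 = 0.023981 and τ_data = 13/109.2 = 0.119048, so τ_n = 0.143029.
Rearranging for μ₀: μ₀ = (μ_n·τ_n − τ_data·x̄)/τ₀ = (-7.1144·0.143029 − 0.119048·-7.5) / 0.023981 = -0.124706/0.023981 ≈ -5.2.

μ₀ = -5.2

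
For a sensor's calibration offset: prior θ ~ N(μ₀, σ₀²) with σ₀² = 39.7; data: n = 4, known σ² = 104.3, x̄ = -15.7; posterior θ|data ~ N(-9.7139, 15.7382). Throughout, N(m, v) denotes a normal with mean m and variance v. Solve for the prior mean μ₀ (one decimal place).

The posterior mean is a precision-weighted average: μ_n = (τ₀μ₀ + τ_data·x̄)/(τ₀+τ_data), with τ₀=1/σ₀² and τ_data=n/σ².
Here τ₀ = 1/39.7 = 0.025189 and τ_data = 4/104.3 = 0.038351, so τ_n = 0.063540.
Rearranging for μ₀: μ₀ = (μ_n·τ_n − τ_data·x̄)/τ₀ = (-9.7139·0.063540 − 0.038351·-15.7) / 0.025189 = -0.015111/0.025189 ≈ -0.6.

μ₀ = -0.6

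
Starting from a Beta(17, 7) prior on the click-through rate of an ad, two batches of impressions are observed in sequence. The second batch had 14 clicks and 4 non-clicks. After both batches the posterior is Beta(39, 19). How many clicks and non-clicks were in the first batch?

8 clicks and 8 non-clicks

Sequential conjugate updates are equivalent to a single update on the pooled data, so total successes = posterior α − prior α and total failures = posterior β − prior β.
Total across both batches: 39−17=22 clicks, 19−7=12 non-clicks.
Subtract the second batch: 22−14=8 clicks and 12−4=8 non-clicks.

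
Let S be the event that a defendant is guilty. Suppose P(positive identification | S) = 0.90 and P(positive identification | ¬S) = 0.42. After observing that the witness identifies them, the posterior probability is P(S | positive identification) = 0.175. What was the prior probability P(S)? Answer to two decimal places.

P(S) = 0.09

Bayes' rule in odds form gives O(S|E) = O(S)·[P(E|S)/P(E|¬S)], hence O(S) = O(S|E)/LR.
Posterior odds = 0.175/(1−0.175) = 0.2121. LR = 0.90/0.42 = 2.1429.
Prior odds = 0.2121/2.1429 = 0.0990, so P(S) = 0.0990/(1+0.0990) ≈ 0.09.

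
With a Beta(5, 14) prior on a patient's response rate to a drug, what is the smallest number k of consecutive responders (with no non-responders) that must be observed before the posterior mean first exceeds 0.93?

After k responders and 0 non-responders the posterior is Beta(5+k, 14), with mean (5+k)/(5+14+k).
Set (5+k)/(19+k) > 0.93 and solve: k > (0.93·19 − 5)/(1 − 0.93) = 181.000.
The smallest integer exceeding 181.000 is 182, and checking k=182: (187)/(201) = 0.9303 > 0.93.

k = 182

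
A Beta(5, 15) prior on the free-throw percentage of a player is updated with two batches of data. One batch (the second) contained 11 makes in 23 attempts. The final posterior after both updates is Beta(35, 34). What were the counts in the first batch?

19 makes and 7 misses

Sequential conjugate updates are equivalent to a single update on the pooled data, so total successes = posterior α − prior α and total failures = posterior β − prior β.
Total across both batches: 35−5=30 makes, 34−15=19 misses.
Subtract the second batch: 30−11=19 makes and 19−12=7 misses.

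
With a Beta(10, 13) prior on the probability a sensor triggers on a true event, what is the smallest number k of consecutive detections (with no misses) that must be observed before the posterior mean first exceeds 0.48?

After k detections and 0 misses the posterior is Beta(10+k, 13), with mean (10+k)/(10+13+k).
Set (10+k)/(23+k) > 0.48 and solve: k > (0.48·23 − 10)/(1 − 0.48) = 2.000.
The smallest integer exceeding 2.000 is 3.

k = 3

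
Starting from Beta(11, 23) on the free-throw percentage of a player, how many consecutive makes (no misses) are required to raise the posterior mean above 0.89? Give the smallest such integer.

k = 176

After k makes and 0 misses the posterior is Beta(11+k, 23), with mean (11+k)/(11+23+k).
Set (11+k)/(34+k) > 0.89 and solve: k > (0.89·34 − 11)/(1 − 0.89) = 175.091.
The smallest integer exceeding 175.091 is 176.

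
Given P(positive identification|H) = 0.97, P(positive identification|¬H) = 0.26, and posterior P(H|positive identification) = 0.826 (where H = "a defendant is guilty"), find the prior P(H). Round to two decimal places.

Bayes' rule in odds form gives O(H|E) = O(H)·[P(E|H)/P(E|¬H)], hence O(H) = O(H|E)/LR.
Posterior odds = 0.826/(1−0.826) = 4.7471. LR = 0.97/0.26 = 3.7308.
Prior odds = 4.7471/3.7308 = 1.2724, so P(H) = 1.2724/(1+1.2724) ≈ 0.56.

P(H) = 0.56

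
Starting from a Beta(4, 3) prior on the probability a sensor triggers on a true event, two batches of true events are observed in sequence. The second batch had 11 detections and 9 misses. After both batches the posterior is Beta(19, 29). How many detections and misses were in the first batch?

Sequential conjugate updates are equivalent to a single update on the pooled data, so total successes = posterior α − prior α and total failures = posterior β − prior β.
Total across both batches: 19−4=15 detections, 29−3=26 misses.
Subtract the second batch: 15−11=4 detections and 26−9=17 misses.

4 detections and 17 misses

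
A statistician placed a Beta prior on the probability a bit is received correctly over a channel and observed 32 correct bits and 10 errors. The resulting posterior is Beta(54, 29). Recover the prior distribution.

Beta(22, 19)

Under Beta–binomial conjugacy the posterior parameters are (a+s, b+f).
So a = 54 − 32 = 22 and b = 29 − 10 = 19.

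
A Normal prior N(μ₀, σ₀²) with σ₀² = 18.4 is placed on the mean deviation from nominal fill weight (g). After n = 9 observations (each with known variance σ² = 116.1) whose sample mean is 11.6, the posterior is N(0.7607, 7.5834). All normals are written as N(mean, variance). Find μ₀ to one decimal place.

μ₀ = -14.7

The posterior mean is a precision-weighted average: μ_n = (τ₀μ₀ + τ_data·x̄)/(τ₀+τ_data), with τ₀=1/σ₀² and τ_data=n/σ².
Here τ₀ = 1/18.4 = 0.054348 and τ_data = 9/116.1 = 0.077519, so τ_n = 0.131867.
Rearranging for μ₀: μ₀ = (μ_n·τ_n − τ_data·x̄)/τ₀ = (0.7607·0.131867 − 0.077519·11.6) / 0.054348 = -0.798909/0.054348 ≈ -14.7.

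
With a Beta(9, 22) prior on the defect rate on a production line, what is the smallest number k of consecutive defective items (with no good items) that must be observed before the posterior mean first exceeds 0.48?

k = 12

After k defective items and 0 good items the posterior is Beta(9+k, 22), with mean (9+k)/(9+22+k).
Set (9+k)/(31+k) > 0.48 and solve: k > (0.48·31 − 9)/(1 − 0.48) = 11.308.
The smallest integer exceeding 11.308 is 12.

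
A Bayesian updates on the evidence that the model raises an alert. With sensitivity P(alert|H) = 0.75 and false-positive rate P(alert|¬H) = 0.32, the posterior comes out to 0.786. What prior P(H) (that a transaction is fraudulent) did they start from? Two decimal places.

P(H) = 0.61

Bayes' rule in odds form gives O(H|E) = O(H)·[P(E|H)/P(E|¬H)], hence O(H) = O(H|E)/LR.
Posterior odds = 0.786/(1−0.786) = 3.6729. LR = 0.75/0.32 = 2.3438.
Prior odds = 3.6729/2.3438 = 1.5671, so P(H) = 1.5671/(1+1.5671) ≈ 0.61.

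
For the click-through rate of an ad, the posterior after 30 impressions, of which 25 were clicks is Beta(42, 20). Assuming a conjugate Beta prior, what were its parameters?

Beta is conjugate to the binomial likelihood: posterior = Beta(a+s, b+f).
Subtract the data counts: 42−25=17, 20−5=15.

Beta(17, 15)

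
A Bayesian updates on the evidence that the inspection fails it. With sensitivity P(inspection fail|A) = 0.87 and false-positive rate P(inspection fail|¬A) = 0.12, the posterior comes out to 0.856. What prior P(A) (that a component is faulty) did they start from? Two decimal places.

In odds form, posterior odds = prior odds × likelihood ratio, so prior odds = posterior odds ÷ LR.
Posterior odds = 0.856/(1−0.856) = 5.9444. LR = 0.87/0.12 = 7.2500.
Prior odds = 5.9444/7.2500 = 0.8199, so P(A) = 0.8199/(1+0.8199) ≈ 0.45.

P(A) = 0.45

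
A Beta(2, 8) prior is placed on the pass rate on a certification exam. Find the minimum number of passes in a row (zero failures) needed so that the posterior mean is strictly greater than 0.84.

After k passes and 0 failures the posterior is Beta(2+k, 8), with mean (2+k)/(2+8+k).
Set (2+k)/(10+k) > 0.84 and solve: k > (0.84·10 − 2)/(1 − 0.84) = 40.000.
The smallest integer exceeding 40.000 is 41.

k = 41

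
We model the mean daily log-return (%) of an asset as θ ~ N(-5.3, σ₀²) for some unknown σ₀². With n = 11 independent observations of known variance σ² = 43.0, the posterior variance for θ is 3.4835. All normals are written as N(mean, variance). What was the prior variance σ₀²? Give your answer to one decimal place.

Posterior precision equals prior precision plus data precision: 1/σ_n² = 1/σ₀² + n/σ².
So 1/σ₀² = 1/3.4835 − 11/43.0 = 0.287068 − 0.255814 = 0.031254.
Hence σ₀² = 1/0.031254 ≈ 32.0.

σ₀² = 32.0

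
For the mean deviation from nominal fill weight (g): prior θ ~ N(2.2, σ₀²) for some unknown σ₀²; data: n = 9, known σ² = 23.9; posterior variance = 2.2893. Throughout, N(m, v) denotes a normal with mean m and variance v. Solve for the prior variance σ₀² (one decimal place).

For the Normal–Normal model with known σ², precisions add: τ_n = τ₀ + n/σ².
So 1/σ₀² = 1/2.2893 − 9/23.9 = 0.436815 − 0.376569 = 0.060246.
Hence σ₀² = 1/0.060246 ≈ 16.6.

σ₀² = 16.6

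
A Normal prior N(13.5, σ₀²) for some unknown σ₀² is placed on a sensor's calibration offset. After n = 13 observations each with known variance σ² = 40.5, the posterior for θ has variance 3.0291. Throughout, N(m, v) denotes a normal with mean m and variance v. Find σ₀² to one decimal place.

σ₀² = 109.4

Posterior precision equals prior precision plus data precision: 1/σ_n² = 1/σ₀² + n/σ².
So 1/σ₀² = 1/3.0291 − 13/40.5 = 0.330131 − 0.320988 = 0.009143.
Hence σ₀² = 1/0.009143 ≈ 109.4.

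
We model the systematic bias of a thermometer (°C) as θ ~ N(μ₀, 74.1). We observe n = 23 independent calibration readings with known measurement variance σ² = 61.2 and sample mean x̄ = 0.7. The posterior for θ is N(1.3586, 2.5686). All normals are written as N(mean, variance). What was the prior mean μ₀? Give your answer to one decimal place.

The posterior mean is a precision-weighted average: μ_n = (τ₀μ₀ + τ_data·x̄)/(τ₀+τ_data), with τ₀=1/σ₀² and τ_data=n/σ².
Here τ₀ = 1/74.1 = 0.013495 and τ_data = 23/61.2 = 0.375817, so τ_n = 0.389312.
Rearranging for μ₀: μ₀ = (μ_n·τ_n − τ_data·x̄)/τ₀ = (1.3586·0.389312 − 0.375817·0.7) / 0.013495 = 0.265847/0.013495 ≈ 19.7.

μ₀ = 19.7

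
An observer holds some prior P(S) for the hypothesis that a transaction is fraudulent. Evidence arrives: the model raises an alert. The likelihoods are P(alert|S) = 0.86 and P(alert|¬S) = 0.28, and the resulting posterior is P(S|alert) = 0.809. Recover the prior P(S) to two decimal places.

In odds form, posterior odds = prior odds × likelihood ratio, so prior odds = posterior odds ÷ LR.
Posterior odds = 0.809/(1−0.809) = 4.2356. LR = 0.86/0.28 = 3.0714.
Prior odds = 4.2356/3.0714 = 1.3790, so P(S) = 1.3790/(1+1.3790) ≈ 0.58.

P(S) = 0.58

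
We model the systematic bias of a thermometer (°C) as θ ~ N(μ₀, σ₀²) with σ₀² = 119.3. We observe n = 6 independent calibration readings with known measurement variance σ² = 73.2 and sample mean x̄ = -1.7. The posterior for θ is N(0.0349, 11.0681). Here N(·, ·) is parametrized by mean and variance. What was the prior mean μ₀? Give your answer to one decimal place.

μ₀ = 17.0

The posterior mean is a precision-weighted average: μ_n = (τ₀μ₀ + τ_data·x̄)/(τ₀+τ_data), with τ₀=1/σ₀² and τ_data=n/σ².
Here τ₀ = 1/119.3 = 0.008382 and τ_data = 6/73.2 = 0.081967, so τ_n = 0.090349.
Rearranging for μ₀: μ₀ = (μ_n·τ_n − τ_data·x̄)/τ₀ = (0.0349·0.090349 − 0.081967·-1.7) / 0.008382 = 0.142497/0.008382 ≈ 17.0.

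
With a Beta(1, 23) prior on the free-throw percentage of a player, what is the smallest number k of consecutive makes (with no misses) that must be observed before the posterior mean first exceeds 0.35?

k = 12

After k makes and 0 misses the posterior is Beta(1+k, 23), with mean (1+k)/(1+23+k).
Set (1+k)/(24+k) > 0.35 and solve: k > (0.35·24 − 1)/(1 − 0.35) = 11.385.
The smallest integer exceeding 11.385 is 12, and checking k=12: (13)/(36) = 0.3611 > 0.35.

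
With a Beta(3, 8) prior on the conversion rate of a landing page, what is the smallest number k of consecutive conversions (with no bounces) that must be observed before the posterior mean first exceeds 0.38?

k = 2

After k conversions and 0 bounces the posterior is Beta(3+k, 8), with mean (3+k)/(3+8+k).
Set (3+k)/(11+k) > 0.38 and solve: k > (0.38·11 − 3)/(1 − 0.38) = 1.903.
The smallest integer exceeding 1.903 is 2.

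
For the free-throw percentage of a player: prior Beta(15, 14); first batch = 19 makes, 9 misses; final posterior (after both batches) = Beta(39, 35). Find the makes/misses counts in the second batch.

Sequential conjugate updates are equivalent to a single update on the pooled data, so total successes = posterior α − prior α and total failures = posterior β − prior β.
Total across both batches: 39−15=24 makes, 35−14=21 misses.
Subtract the first batch: 24−19=5 makes and 21−9=12 misses.

5 makes and 12 misses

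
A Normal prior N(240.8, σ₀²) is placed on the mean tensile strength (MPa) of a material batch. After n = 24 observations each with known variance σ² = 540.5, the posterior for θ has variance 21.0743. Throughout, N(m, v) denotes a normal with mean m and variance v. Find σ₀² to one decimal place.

Posterior precision equals prior precision plus data precision: 1/σ_n² = 1/σ₀² + n/σ².
So 1/σ₀² = 1/21.0743 − 24/540.5 = 0.047451 − 0.044403 = 0.003048.
Hence σ₀² = 1/0.003048 ≈ 328.1.

σ₀² = 328.1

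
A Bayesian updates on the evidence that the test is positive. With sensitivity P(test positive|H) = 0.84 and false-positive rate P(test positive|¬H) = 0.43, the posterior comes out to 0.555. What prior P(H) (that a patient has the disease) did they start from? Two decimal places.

Bayes' rule in odds form gives O(H|E) = O(H)·[P(E|H)/P(E|¬H)], hence O(H) = O(H|E)/LR.
Posterior odds = 0.555/(1−0.555) = 1.2472. LR = 0.84/0.43 = 1.9535.
Prior odds = 1.2472/1.9535 = 0.6384, so P(H) = 0.6384/(1+0.6384) ≈ 0.39.

P(H) = 0.39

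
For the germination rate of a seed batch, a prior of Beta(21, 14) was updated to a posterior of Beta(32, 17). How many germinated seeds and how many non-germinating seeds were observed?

11 germinated seeds and 3 non-germinating seeds

Under Beta–binomial conjugacy the posterior parameters are (a+s, b+f).
So s = 32 − 21 = 11 and f = 17 − 14 = 3.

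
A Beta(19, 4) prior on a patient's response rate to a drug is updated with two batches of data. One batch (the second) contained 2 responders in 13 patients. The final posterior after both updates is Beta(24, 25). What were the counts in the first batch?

3 responders and 10 non-responders

Because Beta–binomial updating is additive in the counts, the combined data contributed (α_post−α_prior, β_post−β_prior) successes and failures.
Total across both batches: 24−19=5 responders, 25−4=21 non-responders.
Subtract the second batch: 5−2=3 responders and 21−11=10 non-responders.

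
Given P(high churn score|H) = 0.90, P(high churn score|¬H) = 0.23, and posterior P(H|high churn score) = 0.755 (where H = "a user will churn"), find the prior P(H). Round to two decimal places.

P(H) = 0.44

In odds form, posterior odds = prior odds × likelihood ratio, so prior odds = posterior odds ÷ LR.
Posterior odds = 0.755/(1−0.755) = 3.0816. LR = 0.90/0.23 = 3.9130.
Prior odds = 3.0816/3.9130 = 0.7875, so P(H) = 0.7875/(1+0.7875) ≈ 0.44.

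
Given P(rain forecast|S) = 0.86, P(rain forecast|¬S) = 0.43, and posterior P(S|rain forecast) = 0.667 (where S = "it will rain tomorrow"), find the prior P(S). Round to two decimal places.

P(S) = 0.50

In odds form, posterior odds = prior odds × likelihood ratio, so prior odds = posterior odds ÷ LR.
Posterior odds = 0.667/(1−0.667) = 2.0030. LR = 0.86/0.43 = 2.0000.
Prior odds = 2.0030/2.0000 = 1.0015, so P(S) = 1.0015/(1+1.0015) ≈ 0.50.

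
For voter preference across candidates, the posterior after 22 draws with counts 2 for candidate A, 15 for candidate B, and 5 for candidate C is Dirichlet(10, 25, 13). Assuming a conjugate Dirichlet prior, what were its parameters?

For a Dirichlet(α) prior with multinomial counts c, the posterior is Dirichlet(α + c) componentwise.
Subtract each count from the matching posterior parameter: 10−2=8, 25−15=10, 13−5=8.

Dirichlet(8, 10, 8)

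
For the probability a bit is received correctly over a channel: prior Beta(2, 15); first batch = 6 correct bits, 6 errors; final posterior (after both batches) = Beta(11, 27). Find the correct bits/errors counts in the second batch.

3 correct bits and 6 errors

Sequential conjugate updates are equivalent to a single update on the pooled data, so total successes = posterior α − prior α and total failures = posterior β − prior β.
Total across both batches: 11−2=9 correct bits, 27−15=12 errors.
Subtract the first batch: 9−6=3 correct bits and 12−6=6 errors.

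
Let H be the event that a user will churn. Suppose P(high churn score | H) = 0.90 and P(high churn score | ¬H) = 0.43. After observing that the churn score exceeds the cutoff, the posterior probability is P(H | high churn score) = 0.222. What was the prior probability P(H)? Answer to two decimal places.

P(H) = 0.12

In odds form, posterior odds = prior odds × likelihood ratio, so prior odds = posterior odds ÷ LR.
Posterior odds = 0.222/(1−0.222) = 0.2853. LR = 0.90/0.43 = 2.0930.
Prior odds = 0.2853/2.0930 = 0.1363, so P(H) = 0.1363/(1+0.1363) ≈ 0.12.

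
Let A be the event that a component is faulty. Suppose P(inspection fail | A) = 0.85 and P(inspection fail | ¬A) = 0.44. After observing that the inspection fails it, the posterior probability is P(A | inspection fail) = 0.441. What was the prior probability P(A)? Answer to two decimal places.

In odds form, posterior odds = prior odds × likelihood ratio, so prior odds = posterior odds ÷ LR.
Posterior odds = 0.441/(1−0.441) = 0.7889. LR = 0.85/0.44 = 1.9318.
Prior odds = 0.7889/1.9318 = 0.4084, so P(A) = 0.4084/(1+0.4084) ≈ 0.29.

P(A) = 0.29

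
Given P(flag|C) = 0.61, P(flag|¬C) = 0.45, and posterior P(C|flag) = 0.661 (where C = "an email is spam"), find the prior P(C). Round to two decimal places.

P(C) = 0.59

In odds form, posterior odds = prior odds × likelihood ratio, so prior odds = posterior odds ÷ LR.
Posterior odds = 0.661/(1−0.661) = 1.9499. LR = 0.61/0.45 = 1.3556.
Prior odds = 1.9499/1.3556 = 1.4384, so P(C) = 1.4384/(1+1.4384) ≈ 0.59.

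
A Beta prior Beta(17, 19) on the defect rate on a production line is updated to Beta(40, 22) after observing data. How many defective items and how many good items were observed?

23 defective items and 3 good items

Beta is conjugate to the binomial likelihood: posterior = Beta(α+s, β+f).
Match parameters: s=40−17=23, f=22−19=3.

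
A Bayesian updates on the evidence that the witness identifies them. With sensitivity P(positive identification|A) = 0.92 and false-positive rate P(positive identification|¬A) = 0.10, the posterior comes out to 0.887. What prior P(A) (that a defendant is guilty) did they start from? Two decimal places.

P(A) = 0.46

In odds form, posterior odds = prior odds × likelihood ratio, so prior odds = posterior odds ÷ LR.
Posterior odds = 0.887/(1−0.887) = 7.8496. LR = 0.92/0.10 = 9.2000.
Prior odds = 7.8496/9.2000 = 0.8532, so P(A) = 0.8532/(1+0.8532) ≈ 0.46.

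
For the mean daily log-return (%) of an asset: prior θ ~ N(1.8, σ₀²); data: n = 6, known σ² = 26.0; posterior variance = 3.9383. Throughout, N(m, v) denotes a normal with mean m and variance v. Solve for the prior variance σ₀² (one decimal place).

σ₀² = 43.2

For the Normal–Normal model with known σ², precisions add: τ_n = τ₀ + n/σ².
So 1/σ₀² = 1/3.9383 − 6/26.0 = 0.253917 − 0.230769 = 0.023148.
Hence σ₀² = 1/0.023148 ≈ 43.2.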